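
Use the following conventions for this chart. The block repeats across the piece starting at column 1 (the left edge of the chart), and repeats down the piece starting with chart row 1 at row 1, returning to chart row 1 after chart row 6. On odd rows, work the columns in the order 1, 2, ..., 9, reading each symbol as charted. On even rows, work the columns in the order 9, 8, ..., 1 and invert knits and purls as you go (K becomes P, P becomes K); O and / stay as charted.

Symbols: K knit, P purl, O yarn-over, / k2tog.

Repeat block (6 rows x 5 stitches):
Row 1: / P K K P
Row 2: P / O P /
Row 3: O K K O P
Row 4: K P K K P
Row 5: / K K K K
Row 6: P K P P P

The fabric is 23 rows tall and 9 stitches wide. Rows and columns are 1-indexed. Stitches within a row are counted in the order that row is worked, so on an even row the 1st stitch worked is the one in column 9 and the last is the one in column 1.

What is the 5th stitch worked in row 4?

Row 4: (4-1) mod 6 = 3, so use chart row 4. Even row -> WS.
Chart row 4 tiled across columns 1-9: K P K K P K P K K
WS: work from column 9 back to column 1 (reverse the tiled row), swapping K<->P (O and / unchanged).
Row 4 as worked: P P K P K P P K P
Stitch 5 in working order -> K

Result:
K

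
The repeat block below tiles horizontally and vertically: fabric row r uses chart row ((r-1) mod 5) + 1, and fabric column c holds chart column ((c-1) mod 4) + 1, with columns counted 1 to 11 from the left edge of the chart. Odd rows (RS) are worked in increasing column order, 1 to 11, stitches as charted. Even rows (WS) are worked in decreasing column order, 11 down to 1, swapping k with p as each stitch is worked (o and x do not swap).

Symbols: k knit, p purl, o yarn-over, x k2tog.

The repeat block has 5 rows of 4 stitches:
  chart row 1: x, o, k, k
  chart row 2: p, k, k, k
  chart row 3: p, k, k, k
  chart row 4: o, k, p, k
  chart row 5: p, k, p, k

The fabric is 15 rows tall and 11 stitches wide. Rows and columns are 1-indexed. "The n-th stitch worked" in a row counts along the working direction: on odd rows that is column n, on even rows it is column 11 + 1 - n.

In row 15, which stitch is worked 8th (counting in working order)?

Result:
k

Derivation:
Row 15: (15-1) mod 5 = 4, so use chart row 5. Odd row -> RS.
Chart row 5 tiled across columns 1-11: p k p k p k p k p k p
Right side: take the tiled row as-is (worked left to right from column 1).
The 8th stitch worked is k.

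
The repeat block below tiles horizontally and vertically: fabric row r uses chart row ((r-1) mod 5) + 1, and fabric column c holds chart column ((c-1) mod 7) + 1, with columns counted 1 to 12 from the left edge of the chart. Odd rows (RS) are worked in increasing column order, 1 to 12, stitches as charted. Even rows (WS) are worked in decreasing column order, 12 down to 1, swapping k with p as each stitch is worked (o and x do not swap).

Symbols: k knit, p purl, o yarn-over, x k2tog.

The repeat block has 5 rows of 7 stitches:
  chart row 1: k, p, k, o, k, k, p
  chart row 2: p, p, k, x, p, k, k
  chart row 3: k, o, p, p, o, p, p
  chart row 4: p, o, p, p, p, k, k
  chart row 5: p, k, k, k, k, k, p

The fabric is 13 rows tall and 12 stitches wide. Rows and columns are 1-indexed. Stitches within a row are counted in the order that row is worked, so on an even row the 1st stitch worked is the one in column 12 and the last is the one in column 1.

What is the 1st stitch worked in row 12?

Stitch:
k

Derivation:
For row 12: chart row = ((12-1) mod 5) + 1 = 2; this is a WS (even) row.
Chart row 2 tiled across columns 1-12: p p k x p k k p p k x p
WS: work from column 12 back to column 1 (reverse the tiled row), swapping k<->p (o and x unchanged).
Row 12 as worked: k x p k k p p k x p k k
Counting 1 along the worked row gives k.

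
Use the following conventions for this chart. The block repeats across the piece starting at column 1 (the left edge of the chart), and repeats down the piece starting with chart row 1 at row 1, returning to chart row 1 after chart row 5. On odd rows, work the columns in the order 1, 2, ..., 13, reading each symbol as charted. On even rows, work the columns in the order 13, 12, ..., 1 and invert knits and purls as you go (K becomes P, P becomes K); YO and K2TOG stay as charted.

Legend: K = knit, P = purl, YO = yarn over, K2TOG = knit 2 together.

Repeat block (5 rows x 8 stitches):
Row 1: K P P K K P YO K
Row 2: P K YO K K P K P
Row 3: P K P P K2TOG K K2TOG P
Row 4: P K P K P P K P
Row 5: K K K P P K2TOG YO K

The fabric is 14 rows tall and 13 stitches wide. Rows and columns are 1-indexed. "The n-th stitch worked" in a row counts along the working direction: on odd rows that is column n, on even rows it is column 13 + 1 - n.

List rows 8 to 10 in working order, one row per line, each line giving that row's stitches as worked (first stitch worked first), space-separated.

Rows as worked:
K2TOG K K P K K K2TOG P K2TOG K K P K
P K P K P P K P P K P K P
K K P P P P YO K2TOG K K P P P

Derivation:
Row 8: chart row 3, WS - tiled (columns 1-13): P K P P K2TOG K K2TOG P P K P P K2TOG; work from column 13 back to 1 with K<->P swapped.
Row 9: chart row 4, RS - tile across columns 1-13 and work as-is.
Row 10: chart row 5, WS - tiled (columns 1-13): K K K P P K2TOG YO K K K K P P; work from column 13 back to 1 with K<->P swapped.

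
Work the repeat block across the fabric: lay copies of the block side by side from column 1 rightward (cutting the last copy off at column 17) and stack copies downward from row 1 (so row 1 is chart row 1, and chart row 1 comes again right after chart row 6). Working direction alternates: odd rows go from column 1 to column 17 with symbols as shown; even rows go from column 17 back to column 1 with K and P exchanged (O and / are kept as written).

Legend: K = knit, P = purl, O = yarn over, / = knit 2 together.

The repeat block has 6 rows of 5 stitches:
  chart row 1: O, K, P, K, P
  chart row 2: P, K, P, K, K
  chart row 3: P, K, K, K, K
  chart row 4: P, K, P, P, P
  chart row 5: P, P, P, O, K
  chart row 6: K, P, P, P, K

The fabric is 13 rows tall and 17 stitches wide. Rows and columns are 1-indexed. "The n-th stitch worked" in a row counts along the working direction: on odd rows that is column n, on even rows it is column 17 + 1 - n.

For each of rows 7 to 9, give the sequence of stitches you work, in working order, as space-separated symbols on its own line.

Row 7: chart row 1, RS - tile across columns 1-17 and work as-is.
Row 8: chart row 2, WS - tiled (columns 1-17): P K P K K P K P K K P K P K K P K; work from column 17 back to 1 with K<->P swapped.
Row 9: chart row 3, RS - tile across columns 1-17 and work as-is.

Rows as worked:
O K P K P O K P K P O K P K P O K
P K P P K P K P P K P K P P K P K
P K K K K P K K K K P K K K K P K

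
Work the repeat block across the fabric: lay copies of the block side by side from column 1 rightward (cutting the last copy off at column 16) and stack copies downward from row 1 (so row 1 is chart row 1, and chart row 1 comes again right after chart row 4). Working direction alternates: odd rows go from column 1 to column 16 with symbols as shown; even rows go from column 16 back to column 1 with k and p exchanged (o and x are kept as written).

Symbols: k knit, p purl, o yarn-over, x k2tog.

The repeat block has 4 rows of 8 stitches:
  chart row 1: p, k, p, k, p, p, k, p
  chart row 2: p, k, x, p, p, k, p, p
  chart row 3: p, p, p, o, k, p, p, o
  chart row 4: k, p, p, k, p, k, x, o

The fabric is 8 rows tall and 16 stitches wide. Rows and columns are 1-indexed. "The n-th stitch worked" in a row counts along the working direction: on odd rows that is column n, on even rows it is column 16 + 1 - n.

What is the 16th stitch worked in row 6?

Row 6 uses chart row ((6-1) mod 4)+1 = 2. Row 6 is even, so WS.
Chart row 2 tiled across columns 1-16: p k x p p k p p p k x p p k p p
WS row: flip the tiled sequence (start at column 16) and apply k<->p; o and x stay.
Row 6 as worked: k k p k k x p k k k p k k x p k
Stitch 16 in working order -> k

== STITCH ==
k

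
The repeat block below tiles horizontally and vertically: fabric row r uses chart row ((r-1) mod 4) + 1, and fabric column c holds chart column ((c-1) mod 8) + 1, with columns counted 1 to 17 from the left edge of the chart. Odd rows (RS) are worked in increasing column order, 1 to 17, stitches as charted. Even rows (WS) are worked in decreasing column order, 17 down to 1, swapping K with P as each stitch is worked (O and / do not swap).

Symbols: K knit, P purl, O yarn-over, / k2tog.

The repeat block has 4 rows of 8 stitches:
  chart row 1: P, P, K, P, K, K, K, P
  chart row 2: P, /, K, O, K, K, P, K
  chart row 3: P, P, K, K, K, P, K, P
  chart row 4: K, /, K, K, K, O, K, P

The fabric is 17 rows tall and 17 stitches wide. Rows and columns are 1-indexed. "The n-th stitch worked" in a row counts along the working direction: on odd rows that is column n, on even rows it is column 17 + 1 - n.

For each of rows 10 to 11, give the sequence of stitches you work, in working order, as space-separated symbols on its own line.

Rows as worked:
K P K P P O P / K P K P P O P / K
P P K K K P K P P P K K K P K P P

Derivation:
Row 10: chart row 2, WS - tiled (columns 1-17): P / K O K K P K P / K O K K P K P; work from column 17 back to 1 with K<->P swapped.
Row 11: chart row 3, RS - tile across columns 1-17 and work as-is.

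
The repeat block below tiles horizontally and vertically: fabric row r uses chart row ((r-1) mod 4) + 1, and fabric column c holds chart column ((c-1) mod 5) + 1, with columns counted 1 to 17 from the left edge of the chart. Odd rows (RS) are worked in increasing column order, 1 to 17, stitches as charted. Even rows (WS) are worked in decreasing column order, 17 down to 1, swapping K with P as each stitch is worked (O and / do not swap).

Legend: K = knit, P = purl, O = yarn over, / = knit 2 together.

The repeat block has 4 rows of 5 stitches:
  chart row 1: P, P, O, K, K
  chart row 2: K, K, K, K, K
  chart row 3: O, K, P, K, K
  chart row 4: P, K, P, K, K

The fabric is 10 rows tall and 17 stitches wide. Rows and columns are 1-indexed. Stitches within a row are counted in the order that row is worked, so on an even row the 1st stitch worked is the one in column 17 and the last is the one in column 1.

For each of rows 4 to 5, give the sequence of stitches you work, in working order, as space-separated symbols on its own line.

Result:
P K P P K P K P P K P K P P K P K
P P O K K P P O K K P P O K K P P

Derivation:
Row 4: chart row 4, WS - tiled (columns 1-17): P K P K K P K P K K P K P K K P K; work from column 17 back to 1 with K<->P swapped.
Row 5: chart row 1, RS - tile across columns 1-17 and work as-is.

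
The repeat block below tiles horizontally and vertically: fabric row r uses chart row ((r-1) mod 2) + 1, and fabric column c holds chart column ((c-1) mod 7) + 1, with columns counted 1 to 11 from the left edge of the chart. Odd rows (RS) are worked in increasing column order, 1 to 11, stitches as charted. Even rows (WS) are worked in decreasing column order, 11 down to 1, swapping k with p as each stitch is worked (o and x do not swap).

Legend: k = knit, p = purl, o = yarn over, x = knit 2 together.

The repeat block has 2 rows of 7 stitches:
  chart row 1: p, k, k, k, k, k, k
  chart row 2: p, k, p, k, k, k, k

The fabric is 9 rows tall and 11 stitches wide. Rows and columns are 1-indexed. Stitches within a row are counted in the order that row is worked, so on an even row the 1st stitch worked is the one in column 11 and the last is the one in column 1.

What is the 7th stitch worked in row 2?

Row 2: (2-1) mod 2 = 1, so use chart row 2. Even row -> WS.
Chart row 2 tiled across columns 1-11: p k p k k k k p k p k
WS: work from column 11 back to column 1 (reverse the tiled row), swapping k<->p (o and x unchanged).
Row 2 as worked: p k p k p p p p k p k
Stitch 7 in working order -> p

Result:
p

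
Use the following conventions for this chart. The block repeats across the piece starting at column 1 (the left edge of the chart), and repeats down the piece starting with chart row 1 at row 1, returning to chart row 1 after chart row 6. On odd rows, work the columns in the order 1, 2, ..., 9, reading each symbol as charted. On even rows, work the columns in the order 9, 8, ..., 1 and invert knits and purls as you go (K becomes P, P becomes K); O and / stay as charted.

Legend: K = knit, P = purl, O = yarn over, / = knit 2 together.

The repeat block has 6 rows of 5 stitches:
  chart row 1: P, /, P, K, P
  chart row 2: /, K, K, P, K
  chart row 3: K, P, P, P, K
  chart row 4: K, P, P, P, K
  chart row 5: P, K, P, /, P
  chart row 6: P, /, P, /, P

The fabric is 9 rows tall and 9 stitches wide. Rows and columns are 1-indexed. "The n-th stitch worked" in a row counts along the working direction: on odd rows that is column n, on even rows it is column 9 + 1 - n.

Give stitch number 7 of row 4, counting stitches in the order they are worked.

Row 4 uses chart row ((4-1) mod 6)+1 = 4. Row 4 is even, so WS.
Chart row 4 tiled across columns 1-9: K P P P K K P P P
WS row: flip the tiled sequence (start at column 9) and apply K<->P; O and / stay.
Row 4 as worked: K K K P P K K K P
Stitch 7 in working order -> K

Result:
K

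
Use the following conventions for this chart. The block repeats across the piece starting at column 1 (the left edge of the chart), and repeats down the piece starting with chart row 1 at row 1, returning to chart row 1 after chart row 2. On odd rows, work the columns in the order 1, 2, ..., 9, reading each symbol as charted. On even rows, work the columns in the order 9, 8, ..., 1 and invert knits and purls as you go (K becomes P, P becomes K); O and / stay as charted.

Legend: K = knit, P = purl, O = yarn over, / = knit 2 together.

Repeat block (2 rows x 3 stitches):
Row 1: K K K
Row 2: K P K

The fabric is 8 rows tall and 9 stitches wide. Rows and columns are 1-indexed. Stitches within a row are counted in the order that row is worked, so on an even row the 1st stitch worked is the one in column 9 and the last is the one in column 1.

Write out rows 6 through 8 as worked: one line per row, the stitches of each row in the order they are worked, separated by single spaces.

== ROWS AS WORKED ==
P K P P K P P K P
K K K K K K K K K
P K P P K P P K P

Derivation:
Row 6: chart row 2, WS - tiled (columns 1-9): K P K K P K K P K; work from column 9 back to 1 with K<->P swapped.
Row 7: chart row 1, RS - tile across columns 1-9 and work as-is.
Row 8: chart row 2, WS - tiled (columns 1-9): K P K K P K K P K; work from column 9 back to 1 with K<->P swapped.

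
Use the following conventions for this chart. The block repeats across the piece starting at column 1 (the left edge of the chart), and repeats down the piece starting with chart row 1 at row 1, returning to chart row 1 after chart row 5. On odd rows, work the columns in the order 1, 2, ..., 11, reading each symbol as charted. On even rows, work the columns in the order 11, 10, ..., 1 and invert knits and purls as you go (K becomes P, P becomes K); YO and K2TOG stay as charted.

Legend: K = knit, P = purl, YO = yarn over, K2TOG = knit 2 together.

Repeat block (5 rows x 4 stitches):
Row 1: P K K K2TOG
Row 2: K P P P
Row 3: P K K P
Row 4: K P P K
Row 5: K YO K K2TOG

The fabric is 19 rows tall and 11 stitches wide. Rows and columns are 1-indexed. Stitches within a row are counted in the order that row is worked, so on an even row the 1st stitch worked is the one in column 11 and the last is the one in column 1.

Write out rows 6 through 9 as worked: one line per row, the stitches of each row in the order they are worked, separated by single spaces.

Result:
P P K K2TOG P P K K2TOG P P K
K P P P K P P P K P P
P P K K P P K K P P K
K P P K K P P K K P P

Derivation:
Row 6: chart row 1, WS - tiled (columns 1-11): P K K K2TOG P K K K2TOG P K K; work from column 11 back to 1 with K<->P swapped.
Row 7: chart row 2, RS - tile across columns 1-11 and work as-is.
Row 8: chart row 3, WS - tiled (columns 1-11): P K K P P K K P P K K; work from column 11 back to 1 with K<->P swapped.
Row 9: chart row 4, RS - tile across columns 1-11 and work as-is.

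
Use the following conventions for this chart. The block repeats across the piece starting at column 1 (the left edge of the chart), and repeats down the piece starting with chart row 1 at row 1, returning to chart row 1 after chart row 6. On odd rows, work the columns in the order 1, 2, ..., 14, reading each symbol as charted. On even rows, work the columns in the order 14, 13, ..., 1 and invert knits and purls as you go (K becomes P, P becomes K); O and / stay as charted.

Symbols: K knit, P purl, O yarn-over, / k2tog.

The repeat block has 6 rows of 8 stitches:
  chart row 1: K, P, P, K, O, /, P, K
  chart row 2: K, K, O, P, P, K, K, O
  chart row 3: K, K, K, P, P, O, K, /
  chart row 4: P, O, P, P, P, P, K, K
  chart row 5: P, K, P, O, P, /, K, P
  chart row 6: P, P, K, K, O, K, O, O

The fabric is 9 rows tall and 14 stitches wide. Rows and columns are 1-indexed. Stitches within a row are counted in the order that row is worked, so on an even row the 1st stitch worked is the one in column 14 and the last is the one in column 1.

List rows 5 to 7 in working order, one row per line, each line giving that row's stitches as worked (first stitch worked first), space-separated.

Row 5: chart row 5, RS - tile across columns 1-14 and work as-is.
Row 6: chart row 6, WS - tiled (columns 1-14): P P K K O K O O P P K K O K; work from column 14 back to 1 with K<->P swapped.
Row 7: chart row 1, RS - tile across columns 1-14 and work as-is.

== ROWS AS WORKED ==
P K P O P / K P P K P O P /
P O P P K K O O P O P P K K
K P P K O / P K K P P K O /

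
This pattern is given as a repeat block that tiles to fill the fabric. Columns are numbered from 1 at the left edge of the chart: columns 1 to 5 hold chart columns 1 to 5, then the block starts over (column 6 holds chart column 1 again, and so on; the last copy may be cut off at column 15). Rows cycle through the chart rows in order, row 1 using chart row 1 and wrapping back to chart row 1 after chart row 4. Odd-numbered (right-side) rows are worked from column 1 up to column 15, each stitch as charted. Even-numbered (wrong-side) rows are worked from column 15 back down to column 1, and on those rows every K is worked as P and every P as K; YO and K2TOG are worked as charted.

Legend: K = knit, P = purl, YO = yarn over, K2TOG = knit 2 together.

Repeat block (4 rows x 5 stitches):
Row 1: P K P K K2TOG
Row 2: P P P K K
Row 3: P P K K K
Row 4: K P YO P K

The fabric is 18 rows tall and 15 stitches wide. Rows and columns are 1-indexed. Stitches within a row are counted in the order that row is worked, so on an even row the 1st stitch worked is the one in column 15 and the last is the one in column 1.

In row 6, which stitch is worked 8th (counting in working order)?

== STITCH ==
K

Derivation:
For row 6: chart row = ((6-1) mod 4) + 1 = 2; this is a WS (even) row.
Chart row 2 tiled across columns 1-15: P P P K K P P P K K P P P K K
WS: work from column 15 back to column 1 (reverse the tiled row), swapping K<->P (YO and K2TOG unchanged).
Row 6 as worked: P P K K K P P K K K P P K K K
Counting 8 along the worked row gives K.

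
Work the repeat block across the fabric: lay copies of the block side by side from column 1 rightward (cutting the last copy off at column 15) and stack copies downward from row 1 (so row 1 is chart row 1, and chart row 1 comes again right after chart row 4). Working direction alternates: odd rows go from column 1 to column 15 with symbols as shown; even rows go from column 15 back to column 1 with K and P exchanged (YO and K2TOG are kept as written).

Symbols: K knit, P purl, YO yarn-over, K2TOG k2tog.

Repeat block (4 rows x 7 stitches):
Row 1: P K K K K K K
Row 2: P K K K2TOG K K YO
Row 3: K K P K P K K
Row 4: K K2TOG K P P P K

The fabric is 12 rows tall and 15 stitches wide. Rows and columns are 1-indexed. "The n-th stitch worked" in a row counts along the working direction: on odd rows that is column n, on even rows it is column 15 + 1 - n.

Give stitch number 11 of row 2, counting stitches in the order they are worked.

Row 2: (2-1) mod 4 = 1, so use chart row 2. Even row -> WS.
Chart row 2 tiled across columns 1-15: P K K K2TOG K K YO P K K K2TOG K K YO P
Wrong side: read the tiled row from column 15 down to 1 and exchange K with P (leave YO, K2TOG).
Row 2 as worked: K YO P P K2TOG P P K YO P P K2TOG P P K
Counting 11 along the worked row gives P.

== STITCH ==
P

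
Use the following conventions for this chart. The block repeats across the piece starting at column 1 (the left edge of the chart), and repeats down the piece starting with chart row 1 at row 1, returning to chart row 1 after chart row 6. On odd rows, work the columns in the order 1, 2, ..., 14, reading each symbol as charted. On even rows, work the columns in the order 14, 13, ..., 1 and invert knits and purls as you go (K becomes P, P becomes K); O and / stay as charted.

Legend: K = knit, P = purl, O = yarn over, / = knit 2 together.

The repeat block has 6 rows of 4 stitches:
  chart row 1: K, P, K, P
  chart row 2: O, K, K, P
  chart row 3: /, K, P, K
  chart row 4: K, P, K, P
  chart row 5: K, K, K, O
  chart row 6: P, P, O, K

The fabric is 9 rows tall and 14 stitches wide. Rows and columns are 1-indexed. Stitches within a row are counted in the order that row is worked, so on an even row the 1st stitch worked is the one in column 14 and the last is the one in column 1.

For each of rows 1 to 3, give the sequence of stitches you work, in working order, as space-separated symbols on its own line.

Row 1: chart row 1, RS - tile across columns 1-14 and work as-is.
Row 2: chart row 2, WS - tiled (columns 1-14): O K K P O K K P O K K P O K; work from column 14 back to 1 with K<->P swapped.
Row 3: chart row 3, RS - tile across columns 1-14 and work as-is.

Result:
K P K P K P K P K P K P K P
P O K P P O K P P O K P P O
/ K P K / K P K / K P K / K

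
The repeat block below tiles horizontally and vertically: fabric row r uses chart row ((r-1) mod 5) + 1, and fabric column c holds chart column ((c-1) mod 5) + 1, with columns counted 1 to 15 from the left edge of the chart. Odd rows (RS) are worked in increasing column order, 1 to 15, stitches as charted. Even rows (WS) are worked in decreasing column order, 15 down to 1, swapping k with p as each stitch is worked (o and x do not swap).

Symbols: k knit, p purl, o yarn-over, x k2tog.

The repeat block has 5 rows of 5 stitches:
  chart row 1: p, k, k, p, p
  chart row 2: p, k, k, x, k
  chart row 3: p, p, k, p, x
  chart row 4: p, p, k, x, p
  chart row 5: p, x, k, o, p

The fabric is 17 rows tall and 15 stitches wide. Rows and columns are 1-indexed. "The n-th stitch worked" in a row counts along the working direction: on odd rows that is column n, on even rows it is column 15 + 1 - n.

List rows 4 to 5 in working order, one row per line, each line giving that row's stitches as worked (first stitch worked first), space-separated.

Row 4: chart row 4, WS - tiled (columns 1-15): p p k x p p p k x p p p k x p; work from column 15 back to 1 with k<->p swapped.
Row 5: chart row 5, RS - tile across columns 1-15 and work as-is.

Rows as worked:
k x p k k k x p k k k x p k k
p x k o p p x k o p p x k o p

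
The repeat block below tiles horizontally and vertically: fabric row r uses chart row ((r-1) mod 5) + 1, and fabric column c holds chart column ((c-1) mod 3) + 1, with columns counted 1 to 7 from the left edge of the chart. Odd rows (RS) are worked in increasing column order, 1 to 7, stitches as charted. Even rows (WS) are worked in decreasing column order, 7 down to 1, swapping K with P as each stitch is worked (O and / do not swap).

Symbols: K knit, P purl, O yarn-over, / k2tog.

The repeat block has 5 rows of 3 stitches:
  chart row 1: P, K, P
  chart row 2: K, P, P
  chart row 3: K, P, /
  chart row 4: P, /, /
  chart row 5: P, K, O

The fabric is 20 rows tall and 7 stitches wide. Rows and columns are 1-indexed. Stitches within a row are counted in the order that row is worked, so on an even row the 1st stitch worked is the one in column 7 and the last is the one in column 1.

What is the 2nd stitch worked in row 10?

Result:
O

Derivation:
Row 10 uses chart row ((10-1) mod 5)+1 = 5. Row 10 is even, so WS.
Chart row 5 tiled across columns 1-7: P K O P K O P
WS row: flip the tiled sequence (start at column 7) and apply K<->P; O and / stay.
Row 10 as worked: K O P K O P K
Stitch 2 in working order -> O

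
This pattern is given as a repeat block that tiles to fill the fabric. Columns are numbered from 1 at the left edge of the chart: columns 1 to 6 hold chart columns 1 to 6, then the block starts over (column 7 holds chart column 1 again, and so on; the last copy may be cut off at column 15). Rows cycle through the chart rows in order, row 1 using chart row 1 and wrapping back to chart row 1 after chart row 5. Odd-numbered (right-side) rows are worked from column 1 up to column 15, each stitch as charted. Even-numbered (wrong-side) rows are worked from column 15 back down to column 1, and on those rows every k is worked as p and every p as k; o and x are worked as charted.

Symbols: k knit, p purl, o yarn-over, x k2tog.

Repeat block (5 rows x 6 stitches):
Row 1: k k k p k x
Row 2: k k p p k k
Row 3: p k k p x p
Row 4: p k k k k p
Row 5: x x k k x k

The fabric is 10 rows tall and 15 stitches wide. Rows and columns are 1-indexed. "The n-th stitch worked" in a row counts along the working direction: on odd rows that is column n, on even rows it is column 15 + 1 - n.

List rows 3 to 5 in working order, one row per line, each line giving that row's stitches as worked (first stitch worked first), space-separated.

Rows as worked:
p k k p x p p k k p x p p k k
p p k k p p p p k k p p p p k
x x k k x k x x k k x k x x k

Derivation:
Row 3: chart row 3, RS - tile across columns 1-15 and work as-is.
Row 4: chart row 4, WS - tiled (columns 1-15): p k k k k p p k k k k p p k k; work from column 15 back to 1 with k<->p swapped.
Row 5: chart row 5, RS - tile across columns 1-15 and work as-is.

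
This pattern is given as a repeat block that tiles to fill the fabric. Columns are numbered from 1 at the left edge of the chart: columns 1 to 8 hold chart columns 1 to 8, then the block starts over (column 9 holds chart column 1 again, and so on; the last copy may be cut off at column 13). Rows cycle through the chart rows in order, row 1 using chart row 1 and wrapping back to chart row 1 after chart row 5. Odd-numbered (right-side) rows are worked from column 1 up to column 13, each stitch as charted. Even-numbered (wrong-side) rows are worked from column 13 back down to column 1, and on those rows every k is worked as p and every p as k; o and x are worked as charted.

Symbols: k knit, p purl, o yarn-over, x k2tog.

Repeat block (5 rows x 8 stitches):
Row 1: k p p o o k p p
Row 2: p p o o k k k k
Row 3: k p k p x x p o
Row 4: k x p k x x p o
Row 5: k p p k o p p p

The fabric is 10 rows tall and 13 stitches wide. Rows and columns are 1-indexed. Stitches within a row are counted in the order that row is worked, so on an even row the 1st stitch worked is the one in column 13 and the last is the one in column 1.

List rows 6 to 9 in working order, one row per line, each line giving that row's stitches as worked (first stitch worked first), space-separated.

Row 6: chart row 1, WS - tiled (columns 1-13): k p p o o k p p k p p o o; work from column 13 back to 1 with k<->p swapped.
Row 7: chart row 2, RS - tile across columns 1-13 and work as-is.
Row 8: chart row 3, WS - tiled (columns 1-13): k p k p x x p o k p k p x; work from column 13 back to 1 with k<->p swapped.
Row 9: chart row 4, RS - tile across columns 1-13 and work as-is.

Rows as worked:
o o k k p k k p o o k k p
p p o o k k k k p p o o k
x k p k p o k x x k p k p
k x p k x x p o k x p k x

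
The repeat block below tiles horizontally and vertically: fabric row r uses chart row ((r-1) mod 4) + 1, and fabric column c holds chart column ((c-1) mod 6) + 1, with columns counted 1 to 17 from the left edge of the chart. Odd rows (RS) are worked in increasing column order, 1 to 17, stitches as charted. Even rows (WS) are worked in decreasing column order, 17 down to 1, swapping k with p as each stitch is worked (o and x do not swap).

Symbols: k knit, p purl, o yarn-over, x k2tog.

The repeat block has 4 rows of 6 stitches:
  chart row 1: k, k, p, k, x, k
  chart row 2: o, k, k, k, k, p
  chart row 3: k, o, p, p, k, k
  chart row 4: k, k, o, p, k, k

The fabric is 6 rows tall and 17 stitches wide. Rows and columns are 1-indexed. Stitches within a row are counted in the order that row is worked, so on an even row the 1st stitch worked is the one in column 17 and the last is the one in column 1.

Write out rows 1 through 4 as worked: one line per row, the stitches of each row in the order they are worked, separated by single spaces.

== ROWS AS WORKED ==
k k p k x k k k p k x k k k p k x
p p p p o k p p p p o k p p p p o
k o p p k k k o p p k k k o p p k
p k o p p p p k o p p p p k o p p

Derivation:
Row 1: chart row 1, RS - tile across columns 1-17 and work as-is.
Row 2: chart row 2, WS - tiled (columns 1-17): o k k k k p o k k k k p o k k k k; work from column 17 back to 1 with k<->p swapped.
Row 3: chart row 3, RS - tile across columns 1-17 and work as-is.
Row 4: chart row 4, WS - tiled (columns 1-17): k k o p k k k k o p k k k k o p k; work from column 17 back to 1 with k<->p swapped.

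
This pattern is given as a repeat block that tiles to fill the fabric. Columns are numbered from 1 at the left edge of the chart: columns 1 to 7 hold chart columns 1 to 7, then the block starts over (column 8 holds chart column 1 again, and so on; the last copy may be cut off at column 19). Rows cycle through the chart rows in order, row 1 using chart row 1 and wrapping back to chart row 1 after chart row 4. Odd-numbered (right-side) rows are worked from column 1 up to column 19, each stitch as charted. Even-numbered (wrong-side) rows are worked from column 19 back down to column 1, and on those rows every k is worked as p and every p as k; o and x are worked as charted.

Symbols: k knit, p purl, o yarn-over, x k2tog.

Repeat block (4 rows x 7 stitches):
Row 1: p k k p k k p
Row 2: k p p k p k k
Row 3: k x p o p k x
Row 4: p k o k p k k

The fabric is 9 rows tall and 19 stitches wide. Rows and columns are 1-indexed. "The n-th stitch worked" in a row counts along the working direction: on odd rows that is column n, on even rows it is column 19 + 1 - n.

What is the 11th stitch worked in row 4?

Row 4: (4-1) mod 4 = 3, so use chart row 4. Even row -> WS.
Chart row 4 tiled across columns 1-19: p k o k p k k p k o k p k k p k o k p
WS row: flip the tiled sequence (start at column 19) and apply k<->p; o and x stay.
Row 4 as worked: k p o p k p p k p o p k p p k p o p k
The 11th stitch worked is p.

== STITCH ==
p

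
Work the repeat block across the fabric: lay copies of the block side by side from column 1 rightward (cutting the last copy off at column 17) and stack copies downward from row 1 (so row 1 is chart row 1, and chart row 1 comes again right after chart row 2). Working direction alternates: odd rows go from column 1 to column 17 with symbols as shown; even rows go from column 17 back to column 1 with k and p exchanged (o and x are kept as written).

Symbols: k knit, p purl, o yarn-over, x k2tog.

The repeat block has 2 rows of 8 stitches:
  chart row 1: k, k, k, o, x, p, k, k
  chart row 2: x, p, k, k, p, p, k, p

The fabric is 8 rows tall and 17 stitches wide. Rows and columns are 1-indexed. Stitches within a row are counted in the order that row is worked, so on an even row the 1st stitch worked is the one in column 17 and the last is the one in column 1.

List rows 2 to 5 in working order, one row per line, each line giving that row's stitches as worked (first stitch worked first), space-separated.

Rows as worked:
x k p k k p p k x k p k k p p k x
k k k o x p k k k k k o x p k k k
x k p k k p p k x k p k k p p k x
k k k o x p k k k k k o x p k k k

Derivation:
Row 2: chart row 2, WS - tiled (columns 1-17): x p k k p p k p x p k k p p k p x; work from column 17 back to 1 with k<->p swapped.
Row 3: chart row 1, RS - tile across columns 1-17 and work as-is.
Row 4: chart row 2, WS - tiled (columns 1-17): x p k k p p k p x p k k p p k p x; work from column 17 back to 1 with k<->p swapped.
Row 5: chart row 1, RS - tile across columns 1-17 and work as-is.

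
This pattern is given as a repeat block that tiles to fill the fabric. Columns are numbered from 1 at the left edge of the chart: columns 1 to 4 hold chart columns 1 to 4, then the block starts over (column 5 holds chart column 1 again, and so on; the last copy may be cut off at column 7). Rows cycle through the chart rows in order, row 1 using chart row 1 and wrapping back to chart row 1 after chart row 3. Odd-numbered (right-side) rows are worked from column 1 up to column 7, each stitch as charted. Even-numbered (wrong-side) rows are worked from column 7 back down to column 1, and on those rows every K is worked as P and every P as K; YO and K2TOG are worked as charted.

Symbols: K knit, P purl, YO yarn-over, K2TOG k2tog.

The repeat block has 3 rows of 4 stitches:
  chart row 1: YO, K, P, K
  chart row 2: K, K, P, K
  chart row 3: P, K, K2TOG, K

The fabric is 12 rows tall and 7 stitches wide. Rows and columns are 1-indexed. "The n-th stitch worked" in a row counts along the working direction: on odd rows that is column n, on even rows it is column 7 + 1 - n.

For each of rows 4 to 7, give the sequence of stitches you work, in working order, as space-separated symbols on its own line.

== ROWS AS WORKED ==
K P YO P K P YO
K K P K K K P
K2TOG P K P K2TOG P K
YO K P K YO K P

Derivation:
Row 4: chart row 1, WS - tiled (columns 1-7): YO K P K YO K P; work from column 7 back to 1 with K<->P swapped.
Row 5: chart row 2, RS - tile across columns 1-7 and work as-is.
Row 6: chart row 3, WS - tiled (columns 1-7): P K K2TOG K P K K2TOG; work from column 7 back to 1 with K<->P swapped.
Row 7: chart row 1, RS - tile across columns 1-7 and work as-is.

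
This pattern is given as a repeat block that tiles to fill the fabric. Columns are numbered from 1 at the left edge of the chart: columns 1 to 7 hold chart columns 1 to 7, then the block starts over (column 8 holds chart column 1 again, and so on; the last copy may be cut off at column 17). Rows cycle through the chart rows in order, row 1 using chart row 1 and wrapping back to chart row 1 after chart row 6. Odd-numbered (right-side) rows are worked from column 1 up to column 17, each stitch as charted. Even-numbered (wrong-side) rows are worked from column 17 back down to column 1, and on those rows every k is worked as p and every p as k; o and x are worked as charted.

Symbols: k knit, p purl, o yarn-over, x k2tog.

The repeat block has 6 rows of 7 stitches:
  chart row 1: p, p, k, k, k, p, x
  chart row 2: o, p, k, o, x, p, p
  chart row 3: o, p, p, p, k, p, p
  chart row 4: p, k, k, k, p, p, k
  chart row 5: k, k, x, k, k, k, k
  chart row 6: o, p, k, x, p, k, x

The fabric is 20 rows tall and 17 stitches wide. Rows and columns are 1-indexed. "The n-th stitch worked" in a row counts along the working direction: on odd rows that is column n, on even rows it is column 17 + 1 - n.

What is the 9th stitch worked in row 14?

Row 14: (14-1) mod 6 = 1, so use chart row 2. Even row -> WS.
Chart row 2 tiled across columns 1-17: o p k o x p p o p k o x p p o p k
WS row: flip the tiled sequence (start at column 17) and apply k<->p; o and x stay.
Row 14 as worked: p k o k k x o p k o k k x o p k o
Counting 9 along the worked row gives k.

Result:
k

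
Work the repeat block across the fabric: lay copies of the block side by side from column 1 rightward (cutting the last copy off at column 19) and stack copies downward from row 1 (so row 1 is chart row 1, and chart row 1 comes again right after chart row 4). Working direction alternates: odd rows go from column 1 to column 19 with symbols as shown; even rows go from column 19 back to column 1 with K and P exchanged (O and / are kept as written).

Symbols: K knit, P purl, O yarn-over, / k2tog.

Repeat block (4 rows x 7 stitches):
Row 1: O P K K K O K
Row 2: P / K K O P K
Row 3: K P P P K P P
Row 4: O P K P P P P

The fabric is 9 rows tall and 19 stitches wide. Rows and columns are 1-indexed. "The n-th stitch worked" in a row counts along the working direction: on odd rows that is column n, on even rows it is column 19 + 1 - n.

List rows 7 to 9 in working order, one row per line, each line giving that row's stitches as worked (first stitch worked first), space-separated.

Row 7: chart row 3, RS - tile across columns 1-19 and work as-is.
Row 8: chart row 4, WS - tiled (columns 1-19): O P K P P P P O P K P P P P O P K P P; work from column 19 back to 1 with K<->P swapped.
Row 9: chart row 1, RS - tile across columns 1-19 and work as-is.

Rows as worked:
K P P P K P P K P P P K P P K P P P K
K K P K O K K K K P K O K K K K P K O
O P K K K O K O P K K K O K O P K K K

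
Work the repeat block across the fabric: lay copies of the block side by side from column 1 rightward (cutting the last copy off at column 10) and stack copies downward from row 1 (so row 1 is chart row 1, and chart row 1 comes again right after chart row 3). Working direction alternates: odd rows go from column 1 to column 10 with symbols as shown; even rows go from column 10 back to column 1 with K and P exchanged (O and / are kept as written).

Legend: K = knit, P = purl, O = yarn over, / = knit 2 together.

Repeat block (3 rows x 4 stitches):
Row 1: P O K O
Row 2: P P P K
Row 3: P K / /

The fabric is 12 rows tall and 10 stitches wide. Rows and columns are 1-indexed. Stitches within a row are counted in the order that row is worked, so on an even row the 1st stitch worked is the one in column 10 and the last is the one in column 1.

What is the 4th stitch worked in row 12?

Result:
/

Derivation:
For row 12: chart row = ((12-1) mod 3) + 1 = 3; this is a WS (even) row.
Chart row 3 tiled across columns 1-10: P K / / P K / / P K
Wrong side: read the tiled row from column 10 down to 1 and exchange K with P (leave O, /).
Row 12 as worked: P K / / P K / / P K
The 4th stitch worked is /.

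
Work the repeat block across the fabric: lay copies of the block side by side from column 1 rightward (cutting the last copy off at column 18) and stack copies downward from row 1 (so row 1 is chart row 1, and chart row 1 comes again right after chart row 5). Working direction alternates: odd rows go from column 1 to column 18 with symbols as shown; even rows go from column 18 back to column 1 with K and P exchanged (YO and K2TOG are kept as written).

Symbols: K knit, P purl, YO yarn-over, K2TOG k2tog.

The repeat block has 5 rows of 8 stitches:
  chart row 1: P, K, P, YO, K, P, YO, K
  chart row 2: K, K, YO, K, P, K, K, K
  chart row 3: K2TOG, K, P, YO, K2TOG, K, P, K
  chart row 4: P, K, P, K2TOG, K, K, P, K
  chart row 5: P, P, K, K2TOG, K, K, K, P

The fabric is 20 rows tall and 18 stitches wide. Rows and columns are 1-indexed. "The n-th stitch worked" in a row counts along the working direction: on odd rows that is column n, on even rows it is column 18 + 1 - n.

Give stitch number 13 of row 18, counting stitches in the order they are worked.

For row 18: chart row = ((18-1) mod 5) + 1 = 3; this is a WS (even) row.
Chart row 3 tiled across columns 1-18: K2TOG K P YO K2TOG K P K K2TOG K P YO K2TOG K P K K2TOG K
Wrong side: read the tiled row from column 18 down to 1 and exchange K with P (leave YO, K2TOG).
Row 18 as worked: P K2TOG P K P K2TOG YO K P K2TOG P K P K2TOG YO K P K2TOG
Stitch 13 in working order -> P

Result:
P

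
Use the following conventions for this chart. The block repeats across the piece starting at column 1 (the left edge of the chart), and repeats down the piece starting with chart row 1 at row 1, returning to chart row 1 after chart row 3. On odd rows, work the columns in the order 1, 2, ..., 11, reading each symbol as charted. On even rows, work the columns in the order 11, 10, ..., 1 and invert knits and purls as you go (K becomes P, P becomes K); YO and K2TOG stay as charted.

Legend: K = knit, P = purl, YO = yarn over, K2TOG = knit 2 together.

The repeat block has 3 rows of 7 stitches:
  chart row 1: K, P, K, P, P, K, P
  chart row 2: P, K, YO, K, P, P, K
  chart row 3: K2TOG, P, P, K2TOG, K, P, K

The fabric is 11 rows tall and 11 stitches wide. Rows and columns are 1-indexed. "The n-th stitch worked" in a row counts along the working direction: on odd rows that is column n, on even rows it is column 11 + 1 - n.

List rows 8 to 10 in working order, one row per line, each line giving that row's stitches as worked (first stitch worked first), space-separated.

Row 8: chart row 2, WS - tiled (columns 1-11): P K YO K P P K P K YO K; work from column 11 back to 1 with K<->P swapped.
Row 9: chart row 3, RS - tile across columns 1-11 and work as-is.
Row 10: chart row 1, WS - tiled (columns 1-11): K P K P P K P K P K P; work from column 11 back to 1 with K<->P swapped.

== ROWS AS WORKED ==
P YO P K P K K P YO P K
K2TOG P P K2TOG K P K K2TOG P P K2TOG
K P K P K P K K P K P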